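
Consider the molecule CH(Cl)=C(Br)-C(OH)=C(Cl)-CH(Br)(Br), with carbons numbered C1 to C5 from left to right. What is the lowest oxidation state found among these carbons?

0

Bonds to more-electronegative neighbours contribute +1 each, bonds to H or metals contribute −1 each, and C–C bonds contribute 0. Tallying each carbon:
C1: 2C, 1H, 1Cl → 0 − 1 + 1 = 0
C2: 3C, 1Br → 0 + 1 = +1
C3: 3C, 1O → 0 + 1 = +1
C4: 3C, 1Cl → 0 + 1 = +1
C5: 1C, 1H, 2Br → 0 − 1 + 2 = +1
The lowest value is 0.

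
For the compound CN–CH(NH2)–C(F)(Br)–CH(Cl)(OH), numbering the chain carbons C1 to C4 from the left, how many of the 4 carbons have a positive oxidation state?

3

Bonds to more-electronegative neighbours contribute +1 each, bonds to H or metals contribute −1 each, and C–C bonds contribute 0. Tallying each carbon:
C1: 1C, 3N → 0 + 3 = +3
C2: 2C, 1H, 1N → 0 − 1 + 1 = 0
C3: 2C, 1F, 1Br → 0 + 1 + 1 = +2
C4: 1C, 1H, 1O, 1Cl → 0 − 1 + 1 + 1 = +1
3 carbons (C1, C3, C4) meet the condition.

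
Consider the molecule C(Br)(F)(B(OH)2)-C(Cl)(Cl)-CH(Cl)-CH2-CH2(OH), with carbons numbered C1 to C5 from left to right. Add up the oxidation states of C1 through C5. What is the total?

Each bond to a more electronegative atom (O, N, halogen) counts +1, each bond to a less electronegative atom (H, metal, B, Si) counts −1, and each C–C bond counts 0. Tallying each carbon:
C1: 1C, 1F, 1Br, 1B → 0 + 1 + 1 − 1 = +1
C2: 2C, 2Cl → 0 + 2 = +2
C3: 2C, 1H, 1Cl → 0 − 1 + 1 = 0
C4: 2C, 2H → 0 − 2 = -2
C5: 1C, 2H, 1O → 0 − 2 + 1 = -1
Sum = +1 + 2 + 0 − 2 − 1 = 0.

0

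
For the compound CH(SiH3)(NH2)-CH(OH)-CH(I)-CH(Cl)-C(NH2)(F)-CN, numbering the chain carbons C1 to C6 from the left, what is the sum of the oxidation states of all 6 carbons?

+4

Assign +1 per bond to O/N/halogen, −1 per bond to H or an electropositive element, and 0 per bond to carbon. Tallying each carbon:
C1: 1C, 1H, 1N, 1Si → 0 − 1 + 1 − 1 = -1
C2: 2C, 1H, 1O → 0 − 1 + 1 = 0
C3: 2C, 1H, 1I → 0 − 1 + 1 = 0
C4: 2C, 1H, 1Cl → 0 − 1 + 1 = 0
C5: 2C, 1N, 1F → 0 + 1 + 1 = +2
C6: 1C, 3N → 0 + 3 = +3
Sum = -1 + 0 + 0 + 0 + 2 + 3 = +4.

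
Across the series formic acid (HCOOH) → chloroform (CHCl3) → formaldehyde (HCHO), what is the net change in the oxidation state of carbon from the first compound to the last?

Carbon oxidation states along the series — formic acid: +2, chloroform: +2, formaldehyde: 0.
Net change = 0 − (+2) = -2.

-2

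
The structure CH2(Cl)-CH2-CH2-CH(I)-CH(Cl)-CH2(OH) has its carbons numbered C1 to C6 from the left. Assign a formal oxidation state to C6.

Count +1 for every bond to an atom more electronegative than carbon and −1 for every bond to one less electronegative; C–C bonds are 0.
C6 has one bond to C (0), one bond to H (-1), one bond to H (-1), one bond to O (+1).
Oxidation state = 0 − 1 − 1 + 1 = -1.

-1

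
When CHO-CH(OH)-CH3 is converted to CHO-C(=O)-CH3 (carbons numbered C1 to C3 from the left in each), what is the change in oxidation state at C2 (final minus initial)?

+2

Before: C2 has 2 bonds to C, 1 bond to H, 1 bond to O → oxidation state 0.
After: C2 has 2 bonds to C, 2 bonds to O → oxidation state +2.
Δ = +2 − (0) = +2, so this is an oxidation at C2.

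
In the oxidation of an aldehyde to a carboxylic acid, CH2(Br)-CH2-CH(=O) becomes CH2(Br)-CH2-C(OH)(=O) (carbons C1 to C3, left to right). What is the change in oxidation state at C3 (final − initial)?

+2

Before: C3 has 1 bond to C, 1 bond to H, 2 bonds to O → oxidation state +1.
After: C3 has 1 bond to C, 3 bonds to O → oxidation state +3.
Δ = +3 − (+1) = +2, so this is an oxidation at C3.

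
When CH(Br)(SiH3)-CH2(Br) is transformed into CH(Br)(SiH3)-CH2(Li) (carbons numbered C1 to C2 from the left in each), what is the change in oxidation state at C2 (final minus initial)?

-2

Before: C2 has 1 bond to C, 2 bonds to H, 1 bond to Br → oxidation state -1.
After: C2 has 1 bond to C, 2 bonds to H, 1 bond to Li → oxidation state -3.
Δ = -3 − (-1) = -2, so this is a reduction at C2.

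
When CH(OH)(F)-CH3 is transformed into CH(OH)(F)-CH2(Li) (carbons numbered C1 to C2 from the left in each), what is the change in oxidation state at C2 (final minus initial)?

Before: C2 has 1 bond to C, 3 bonds to H → oxidation state -3.
After: C2 has 1 bond to C, 2 bonds to H, 1 bond to Li → oxidation state -3.
Δ = -3 − (-3) = 0, so no net redox change at C2.

0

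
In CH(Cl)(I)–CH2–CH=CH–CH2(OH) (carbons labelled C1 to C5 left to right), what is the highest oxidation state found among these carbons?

Count +1 for every bond to an atom more electronegative than carbon and −1 for every bond to one less electronegative; C–C bonds are 0. Tallying each carbon:
C1: 1C, 1H, 1Cl, 1I → 0 − 1 + 1 + 1 = +1
C2: 2C, 2H → 0 − 2 = -2
C3: 3C, 1H → 0 − 1 = -1
C4: 3C, 1H → 0 − 1 = -1
C5: 1C, 2H, 1O → 0 − 2 + 1 = -1
The highest value is +1.

+1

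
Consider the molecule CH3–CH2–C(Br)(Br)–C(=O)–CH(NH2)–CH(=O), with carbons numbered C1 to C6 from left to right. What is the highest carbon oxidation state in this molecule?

Tallying each carbon's bonds:
C1: 1C, 3H → 0 − 3 = -3
C2: 2C, 2H → 0 − 2 = -2
C3: 2C, 2Br → 0 + 2 = +2
C4: 2C, 2O → 0 + 2 = +2
C5: 2C, 1H, 1N → 0 − 1 + 1 = 0
C6: 1C, 1H, 2O → 0 − 1 + 2 = +1
The highest value is +2.

+2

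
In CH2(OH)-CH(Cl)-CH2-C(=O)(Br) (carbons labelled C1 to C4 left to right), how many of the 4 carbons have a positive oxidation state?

Tallying each carbon's bonds:
C1: 1C, 2H, 1O → 0 − 2 + 1 = -1
C2: 2C, 1H, 1Cl → 0 − 1 + 1 = 0
C3: 2C, 2H → 0 − 2 = -2
C4: 1C, 2O, 1Br → 0 + 2 + 1 = +3
1 carbon (C4) meets the condition.

1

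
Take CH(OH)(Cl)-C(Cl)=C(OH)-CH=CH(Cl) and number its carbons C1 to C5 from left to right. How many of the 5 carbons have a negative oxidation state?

1

Each bond to a more electronegative atom (O, N, halogen) counts +1, each bond to a less electronegative atom (H, metal, B, Si) counts −1, and each C–C bond counts 0. Tallying each carbon:
C1: 1C, 1H, 1O, 1Cl → 0 − 1 + 1 + 1 = +1
C2: 3C, 1Cl → 0 + 1 = +1
C3: 3C, 1O → 0 + 1 = +1
C4: 3C, 1H → 0 − 1 = -1
C5: 2C, 1H, 1Cl → 0 − 1 + 1 = 0
1 carbon (C4) meets the condition.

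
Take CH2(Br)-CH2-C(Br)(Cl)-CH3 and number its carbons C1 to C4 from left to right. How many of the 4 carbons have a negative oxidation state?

Each bond to a more electronegative atom (O, N, halogen) counts +1, each bond to a less electronegative atom (H, metal, B, Si) counts −1, and each C–C bond counts 0. Tallying each carbon:
C1: 1C, 2H, 1Br → 0 − 2 + 1 = -1
C2: 2C, 2H → 0 − 2 = -2
C3: 2C, 1Cl, 1Br → 0 + 1 + 1 = +2
C4: 1C, 3H → 0 − 3 = -3
3 carbons (C1, C2, C4) meet the condition.

3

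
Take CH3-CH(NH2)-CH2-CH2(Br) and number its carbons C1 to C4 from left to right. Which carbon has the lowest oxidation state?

C1

Tallying each carbon's bonds:
C1: 1C, 3H → 0 − 3 = -3
C2: 2C, 1H, 1N → 0 − 1 + 1 = 0
C3: 2C, 2H → 0 − 2 = -2
C4: 1C, 2H, 1Br → 0 − 2 + 1 = -1
The most reduced carbon is C1 at -3.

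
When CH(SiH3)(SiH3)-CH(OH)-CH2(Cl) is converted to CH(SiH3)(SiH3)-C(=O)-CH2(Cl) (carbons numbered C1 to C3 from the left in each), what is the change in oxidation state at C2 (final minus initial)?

Before: C2 has 2 bonds to C, 1 bond to H, 1 bond to O → oxidation state 0.
After: C2 has 2 bonds to C, 2 bonds to O → oxidation state +2.
Δ = +2 − (0) = +2, so this is an oxidation at C2.

+2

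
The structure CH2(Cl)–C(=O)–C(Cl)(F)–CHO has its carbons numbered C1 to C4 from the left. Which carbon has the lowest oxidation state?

C1

Tallying each carbon's bonds:
C1: 1C, 2H, 1Cl → 0 − 2 + 1 = -1
C2: 2C, 2O → 0 + 2 = +2
C3: 2C, 1F, 1Cl → 0 + 1 + 1 = +2
C4: 1C, 1H, 2O → 0 − 1 + 2 = +1
The most reduced carbon is C1 at -1.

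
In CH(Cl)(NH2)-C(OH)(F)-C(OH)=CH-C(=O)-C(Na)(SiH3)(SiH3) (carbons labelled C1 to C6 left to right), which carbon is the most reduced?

Tallying each carbon's bonds:
C1: 1C, 1H, 1N, 1Cl → 0 − 1 + 1 + 1 = +1
C2: 2C, 1O, 1F → 0 + 1 + 1 = +2
C3: 3C, 1O → 0 + 1 = +1
C4: 3C, 1H → 0 − 1 = -1
C5: 2C, 2O → 0 + 2 = +2
C6: 1C, 1Na, 2Si → 0 − 1 − 2 = -3
The most reduced carbon is C6 at -3.

C6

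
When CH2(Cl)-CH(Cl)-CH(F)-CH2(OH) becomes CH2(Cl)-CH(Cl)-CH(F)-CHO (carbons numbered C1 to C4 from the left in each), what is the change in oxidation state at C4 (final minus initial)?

Before: C4 has 1 bond to C, 2 bonds to H, 1 bond to O → oxidation state -1.
After: C4 has 1 bond to C, 1 bond to H, 2 bonds to O → oxidation state +1.
Δ = +1 − (-1) = +2, so this is an oxidation at C4.

+2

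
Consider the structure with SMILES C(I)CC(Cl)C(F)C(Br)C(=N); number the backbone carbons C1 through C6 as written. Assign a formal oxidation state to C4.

C4 has one bond to C (0), one bond to C (0), one bond to F (+1), one bond to H (-1).
Oxidation state = 0 + 0 + 1 − 1 = 0.

0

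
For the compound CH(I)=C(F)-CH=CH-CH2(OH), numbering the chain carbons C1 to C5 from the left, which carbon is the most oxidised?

Tallying each carbon's bonds:
C1: 2C, 1H, 1I → 0 − 1 + 1 = 0
C2: 3C, 1F → 0 + 1 = +1
C3: 3C, 1H → 0 − 1 = -1
C4: 3C, 1H → 0 − 1 = -1
C5: 1C, 2H, 1O → 0 − 2 + 1 = -1
The most oxidised carbon is C2 at +1.

C2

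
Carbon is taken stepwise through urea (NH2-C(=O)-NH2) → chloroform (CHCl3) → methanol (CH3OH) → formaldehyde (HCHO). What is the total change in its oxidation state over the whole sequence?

-4

Carbon oxidation states along the series — urea: +4, chloroform: +2, methanol: -2, formaldehyde: 0.
Net change = 0 − (+4) = -4.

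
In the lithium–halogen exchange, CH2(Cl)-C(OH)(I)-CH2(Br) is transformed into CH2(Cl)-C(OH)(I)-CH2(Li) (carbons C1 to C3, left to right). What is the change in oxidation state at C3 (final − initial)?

-2

Before: C3 has 1 bond to C, 2 bonds to H, 1 bond to Br → oxidation state -1.
After: C3 has 1 bond to C, 2 bonds to H, 1 bond to Li → oxidation state -3.
Δ = -3 − (-1) = -2, so this is a reduction at C3.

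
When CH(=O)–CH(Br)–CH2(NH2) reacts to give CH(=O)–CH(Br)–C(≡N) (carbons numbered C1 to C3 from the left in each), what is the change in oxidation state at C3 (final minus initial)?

+4

Before: C3 has 1 bond to C, 2 bonds to H, 1 bond to N → oxidation state -1.
After: C3 has 1 bond to C, 3 bonds to N → oxidation state +3.
Δ = +3 − (-1) = +4, so this is an oxidation at C3.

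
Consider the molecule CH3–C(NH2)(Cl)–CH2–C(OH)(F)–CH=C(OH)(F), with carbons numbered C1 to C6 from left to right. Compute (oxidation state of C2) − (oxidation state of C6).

0

C2: 2C, 1N, 1Cl → 0 + 1 + 1 = +2
C6: 2C, 1O, 1F → 0 + 1 + 1 = +2
Difference: +2 − (+2) = 0.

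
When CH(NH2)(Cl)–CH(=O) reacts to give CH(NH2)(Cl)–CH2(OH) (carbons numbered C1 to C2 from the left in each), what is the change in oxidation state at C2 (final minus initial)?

Before: C2 has 1 bond to C, 1 bond to H, 2 bonds to O → oxidation state +1.
After: C2 has 1 bond to C, 2 bonds to H, 1 bond to O → oxidation state -1.
Δ = -1 − (+1) = -2, so this is a reduction at C2.

-2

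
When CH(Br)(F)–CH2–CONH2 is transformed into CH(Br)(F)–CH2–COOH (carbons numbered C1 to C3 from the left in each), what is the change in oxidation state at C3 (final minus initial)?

0

Before: C3 has 1 bond to C, 2 bonds to O, 1 bond to N → oxidation state +3.
After: C3 has 1 bond to C, 3 bonds to O → oxidation state +3.
Δ = +3 − (+3) = 0, so no net redox change at C3.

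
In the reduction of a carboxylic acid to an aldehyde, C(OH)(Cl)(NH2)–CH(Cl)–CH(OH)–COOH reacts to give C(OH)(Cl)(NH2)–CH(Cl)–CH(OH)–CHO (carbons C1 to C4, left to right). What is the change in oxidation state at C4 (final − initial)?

-2

Before: C4 has 1 bond to C, 3 bonds to O → oxidation state +3.
After: C4 has 1 bond to C, 1 bond to H, 2 bonds to O → oxidation state +1.
Δ = +1 − (+3) = -2, so this is a reduction at C4.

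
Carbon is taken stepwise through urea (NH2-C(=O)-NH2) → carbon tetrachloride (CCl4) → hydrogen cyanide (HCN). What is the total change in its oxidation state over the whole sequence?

-2

Carbon oxidation states along the series — urea: +4, carbon tetrachloride: +4, hydrogen cyanide: +2.
Net change = +2 − (+4) = -2.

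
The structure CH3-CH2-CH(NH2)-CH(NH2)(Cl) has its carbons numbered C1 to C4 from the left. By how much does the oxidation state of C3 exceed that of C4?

-1

C3: 2C, 1H, 1N → 0 − 1 + 1 = 0
C4: 1C, 1H, 1N, 1Cl → 0 − 1 + 1 + 1 = +1
Difference: 0 − (+1) = -1.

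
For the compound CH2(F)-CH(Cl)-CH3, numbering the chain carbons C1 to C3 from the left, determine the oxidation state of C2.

0

Each bond to a more electronegative atom (O, N, halogen) counts +1, each bond to a less electronegative atom (H, metal, B, Si) counts −1, and each C–C bond counts 0.
C2 has one bond to C (0), one bond to C (0), one bond to H (-1), one bond to Cl (+1).
Oxidation state = 0 + 0 − 1 + 1 = 0.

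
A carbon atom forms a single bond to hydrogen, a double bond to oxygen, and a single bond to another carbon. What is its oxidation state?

Bonds to more-electronegative neighbours contribute +1 each, bonds to H or metals contribute −1 each, and C–C bonds contribute 0.
The carbon has one bond to C (0), a double bond to O (2×+1 = +2), one bond to H (-1).
Oxidation state = 0 + 2 − 1 = +1.

+1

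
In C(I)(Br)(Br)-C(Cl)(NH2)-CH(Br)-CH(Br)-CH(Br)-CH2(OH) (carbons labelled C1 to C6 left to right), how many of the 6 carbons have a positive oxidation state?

Each bond to a more electronegative atom (O, N, halogen) counts +1, each bond to a less electronegative atom (H, metal, B, Si) counts −1, and each C–C bond counts 0. Tallying each carbon:
C1: 1C, 2Br, 1I → 0 + 2 + 1 = +3
C2: 2C, 1N, 1Cl → 0 + 1 + 1 = +2
C3: 2C, 1H, 1Br → 0 − 1 + 1 = 0
C4: 2C, 1H, 1Br → 0 − 1 + 1 = 0
C5: 2C, 1H, 1Br → 0 − 1 + 1 = 0
C6: 1C, 2H, 1O → 0 − 2 + 1 = -1
2 carbons (C1, C2) meet the condition.

2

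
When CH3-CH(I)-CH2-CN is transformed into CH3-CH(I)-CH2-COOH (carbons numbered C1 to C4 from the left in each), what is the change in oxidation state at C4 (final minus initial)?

Before: C4 has 1 bond to C, 3 bonds to N → oxidation state +3.
After: C4 has 1 bond to C, 3 bonds to O → oxidation state +3.
Δ = +3 − (+3) = 0, so no net redox change at C4.

0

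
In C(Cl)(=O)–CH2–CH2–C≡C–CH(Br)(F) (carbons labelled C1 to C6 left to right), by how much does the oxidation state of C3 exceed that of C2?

0

C3: 2C, 2H → 0 − 2 = -2
C2: 2C, 2H → 0 − 2 = -2
Difference: -2 − (-2) = 0.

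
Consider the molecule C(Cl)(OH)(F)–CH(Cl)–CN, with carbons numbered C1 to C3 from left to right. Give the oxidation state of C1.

C1 has one bond to C (0), one bond to Cl (+1), one bond to O (+1), one bond to F (+1).
Oxidation state = 0 + 1 + 1 + 1 = +3.

+3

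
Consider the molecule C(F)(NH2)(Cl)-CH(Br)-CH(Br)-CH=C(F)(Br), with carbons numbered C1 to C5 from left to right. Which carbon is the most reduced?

C4

Tallying each carbon's bonds:
C1: 1C, 1N, 1F, 1Cl → 0 + 1 + 1 + 1 = +3
C2: 2C, 1H, 1Br → 0 − 1 + 1 = 0
C3: 2C, 1H, 1Br → 0 − 1 + 1 = 0
C4: 3C, 1H → 0 − 1 = -1
C5: 2C, 1F, 1Br → 0 + 1 + 1 = +2
The most reduced carbon is C4 at -1.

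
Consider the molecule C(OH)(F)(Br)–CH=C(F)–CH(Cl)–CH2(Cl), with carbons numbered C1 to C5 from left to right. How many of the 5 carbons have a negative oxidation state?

Tallying each carbon's bonds:
C1: 1C, 1O, 1F, 1Br → 0 + 1 + 1 + 1 = +3
C2: 3C, 1H → 0 − 1 = -1
C3: 3C, 1F → 0 + 1 = +1
C4: 2C, 1H, 1Cl → 0 − 1 + 1 = 0
C5: 1C, 2H, 1Cl → 0 − 2 + 1 = -1
2 carbons (C2, C5) meet the condition.

2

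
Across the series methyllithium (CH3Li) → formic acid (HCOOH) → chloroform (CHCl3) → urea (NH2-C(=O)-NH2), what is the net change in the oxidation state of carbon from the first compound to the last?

+8

Carbon oxidation states along the series — methyllithium: -4, formic acid: +2, chloroform: +2, urea: +4.
Net change = +4 − (-4) = +8.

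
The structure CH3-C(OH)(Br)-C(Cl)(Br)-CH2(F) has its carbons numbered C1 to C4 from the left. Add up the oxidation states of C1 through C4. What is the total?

Count +1 for every bond to an atom more electronegative than carbon and −1 for every bond to one less electronegative; C–C bonds are 0. Tallying each carbon:
C1: 1C, 3H → 0 − 3 = -3
C2: 2C, 1O, 1Br → 0 + 1 + 1 = +2
C3: 2C, 1Cl, 1Br → 0 + 1 + 1 = +2
C4: 1C, 2H, 1F → 0 − 2 + 1 = -1
Sum = -3 + 2 + 2 − 1 = 0.

0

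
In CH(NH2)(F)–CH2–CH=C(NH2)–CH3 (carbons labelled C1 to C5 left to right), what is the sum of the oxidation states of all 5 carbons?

Tallying each carbon's bonds:
C1: 1C, 1H, 1N, 1F → 0 − 1 + 1 + 1 = +1
C2: 2C, 2H → 0 − 2 = -2
C3: 3C, 1H → 0 − 1 = -1
C4: 3C, 1N → 0 + 1 = +1
C5: 1C, 3H → 0 − 3 = -3
Sum = +1 − 2 − 1 + 1 − 3 = -4.

-4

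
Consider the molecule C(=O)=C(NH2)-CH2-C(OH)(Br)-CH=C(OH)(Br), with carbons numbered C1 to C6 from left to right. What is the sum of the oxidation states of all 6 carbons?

Tallying each carbon's bonds:
C1: 2C, 2O → 0 + 2 = +2
C2: 3C, 1N → 0 + 1 = +1
C3: 2C, 2H → 0 − 2 = -2
C4: 2C, 1O, 1Br → 0 + 1 + 1 = +2
C5: 3C, 1H → 0 − 1 = -1
C6: 2C, 1O, 1Br → 0 + 1 + 1 = +2
Sum = +2 + 1 − 2 + 2 − 1 + 2 = +4.

+4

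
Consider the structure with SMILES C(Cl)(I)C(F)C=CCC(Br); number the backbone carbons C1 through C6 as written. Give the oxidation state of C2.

0

Count +1 for every bond to an atom more electronegative than carbon and −1 for every bond to one less electronegative; C–C bonds are 0.
C2 has one bond to C (0), one bond to C (0), one bond to F (+1), one bond to H (-1).
Oxidation state = 0 + 0 + 1 − 1 = 0.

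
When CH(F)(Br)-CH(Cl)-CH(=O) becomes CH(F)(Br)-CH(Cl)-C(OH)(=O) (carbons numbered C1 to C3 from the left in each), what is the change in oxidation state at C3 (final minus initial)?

Before: C3 has 1 bond to C, 1 bond to H, 2 bonds to O → oxidation state +1.
After: C3 has 1 bond to C, 3 bonds to O → oxidation state +3.
Δ = +3 − (+1) = +2, so this is an oxidation at C3.

+2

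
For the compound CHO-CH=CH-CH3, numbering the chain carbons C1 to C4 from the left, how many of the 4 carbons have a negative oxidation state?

Assign +1 per bond to O/N/halogen, −1 per bond to H or an electropositive element, and 0 per bond to carbon. Tallying each carbon:
C1: 1C, 1H, 2O → 0 − 1 + 2 = +1
C2: 3C, 1H → 0 − 1 = -1
C3: 3C, 1H → 0 − 1 = -1
C4: 1C, 3H → 0 − 3 = -3
3 carbons (C2, C3, C4) meet the condition.

3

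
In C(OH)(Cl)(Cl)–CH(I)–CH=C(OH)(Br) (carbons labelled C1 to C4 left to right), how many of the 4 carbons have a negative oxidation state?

Tallying each carbon's bonds:
C1: 1C, 1O, 2Cl → 0 + 1 + 2 = +3
C2: 2C, 1H, 1I → 0 − 1 + 1 = 0
C3: 3C, 1H → 0 − 1 = -1
C4: 2C, 1O, 1Br → 0 + 1 + 1 = +2
1 carbon (C3) meets the condition.

1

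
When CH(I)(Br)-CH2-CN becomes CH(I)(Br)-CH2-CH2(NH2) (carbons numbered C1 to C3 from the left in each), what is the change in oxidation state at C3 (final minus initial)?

-4

Before: C3 has 1 bond to C, 3 bonds to N → oxidation state +3.
After: C3 has 1 bond to C, 2 bonds to H, 1 bond to N → oxidation state -1.
Δ = -1 − (+3) = -4, so this is a reduction at C3.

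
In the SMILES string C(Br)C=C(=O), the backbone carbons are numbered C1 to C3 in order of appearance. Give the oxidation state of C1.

C1 has one bond to C (0), one bond to H (-1), one bond to H (-1), one bond to Br (+1).
Oxidation state = 0 − 1 − 1 + 1 = -1.

-1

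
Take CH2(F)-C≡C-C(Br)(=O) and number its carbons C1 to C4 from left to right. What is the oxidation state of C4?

C4 has one bond to C (0), one bond to Br (+1), a double bond to O (2×+1 = +2).
Oxidation state = 0 + 1 + 2 = +3.

+3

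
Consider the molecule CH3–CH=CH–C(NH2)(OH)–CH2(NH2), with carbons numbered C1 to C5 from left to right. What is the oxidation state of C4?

+2

Count +1 for every bond to an atom more electronegative than carbon and −1 for every bond to one less electronegative; C–C bonds are 0.
C4 has one bond to C (0), one bond to C (0), one bond to N (+1), one bond to O (+1).
Oxidation state = 0 + 0 + 1 + 1 = +2.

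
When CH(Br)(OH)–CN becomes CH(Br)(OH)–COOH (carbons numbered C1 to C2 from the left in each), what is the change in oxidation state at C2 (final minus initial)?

Before: C2 has 1 bond to C, 3 bonds to N → oxidation state +3.
After: C2 has 1 bond to C, 3 bonds to O → oxidation state +3.
Δ = +3 − (+3) = 0, so no net redox change at C2.

0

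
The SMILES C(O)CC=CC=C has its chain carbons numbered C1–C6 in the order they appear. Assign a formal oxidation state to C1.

-1

C1 has one bond to C (0), one bond to H (-1), one bond to O (+1), one bond to H (-1).
Oxidation state = 0 − 1 + 1 − 1 = -1.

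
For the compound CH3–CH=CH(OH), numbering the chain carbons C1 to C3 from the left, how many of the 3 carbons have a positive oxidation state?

Count +1 for every bond to an atom more electronegative than carbon and −1 for every bond to one less electronegative; C–C bonds are 0. Tallying each carbon:
C1: 1C, 3H → 0 − 3 = -3
C2: 3C, 1H → 0 − 1 = -1
C3: 2C, 1H, 1O → 0 − 1 + 1 = 0
0 carbons meet the condition.

0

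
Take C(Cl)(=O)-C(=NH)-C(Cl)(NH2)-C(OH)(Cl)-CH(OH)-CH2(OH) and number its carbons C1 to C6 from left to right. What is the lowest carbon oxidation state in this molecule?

Tallying each carbon's bonds:
C1: 1C, 2O, 1Cl → 0 + 2 + 1 = +3
C2: 2C, 2N → 0 + 2 = +2
C3: 2C, 1N, 1Cl → 0 + 1 + 1 = +2
C4: 2C, 1O, 1Cl → 0 + 1 + 1 = +2
C5: 2C, 1H, 1O → 0 − 1 + 1 = 0
C6: 1C, 2H, 1O → 0 − 2 + 1 = -1
The lowest value is -1.

-1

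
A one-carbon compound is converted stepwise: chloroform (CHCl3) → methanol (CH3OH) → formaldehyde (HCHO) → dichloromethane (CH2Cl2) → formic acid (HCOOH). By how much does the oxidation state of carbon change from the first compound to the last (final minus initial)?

0

Carbon oxidation states along the series — chloroform: +2, methanol: -2, formaldehyde: 0, dichloromethane: 0, formic acid: +2.
Net change = +2 − (+2) = 0.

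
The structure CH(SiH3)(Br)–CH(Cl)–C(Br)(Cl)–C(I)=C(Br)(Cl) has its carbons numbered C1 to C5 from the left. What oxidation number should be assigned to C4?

C4 has one bond to C (0), a double bond to C (2×0 = 0), one bond to I (+1).
Oxidation state = 0 + 0 + 1 = +1.

+1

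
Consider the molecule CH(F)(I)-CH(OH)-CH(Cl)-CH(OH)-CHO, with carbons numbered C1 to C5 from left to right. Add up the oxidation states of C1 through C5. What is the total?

Tallying each carbon's bonds:
C1: 1C, 1H, 1F, 1I → 0 − 1 + 1 + 1 = +1
C2: 2C, 1H, 1O → 0 − 1 + 1 = 0
C3: 2C, 1H, 1Cl → 0 − 1 + 1 = 0
C4: 2C, 1H, 1O → 0 − 1 + 1 = 0
C5: 1C, 1H, 2O → 0 − 1 + 2 = +1
Sum = +1 + 0 + 0 + 0 + 1 = +2.

+2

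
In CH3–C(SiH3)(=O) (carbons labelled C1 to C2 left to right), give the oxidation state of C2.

C2 has one bond to C (0), one bond to Si (-1), a double bond to O (2×+1 = +2).
Oxidation state = 0 − 1 + 2 = +1.

+1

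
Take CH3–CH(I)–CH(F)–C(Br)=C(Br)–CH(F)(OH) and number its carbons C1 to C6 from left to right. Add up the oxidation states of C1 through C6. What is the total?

Count +1 for every bond to an atom more electronegative than carbon and −1 for every bond to one less electronegative; C–C bonds are 0. Tallying each carbon:
C1: 1C, 3H → 0 − 3 = -3
C2: 2C, 1H, 1I → 0 − 1 + 1 = 0
C3: 2C, 1H, 1F → 0 − 1 + 1 = 0
C4: 3C, 1Br → 0 + 1 = +1
C5: 3C, 1Br → 0 + 1 = +1
C6: 1C, 1H, 1O, 1F → 0 − 1 + 1 + 1 = +1
Sum = -3 + 0 + 0 + 1 + 1 + 1 = 0.

0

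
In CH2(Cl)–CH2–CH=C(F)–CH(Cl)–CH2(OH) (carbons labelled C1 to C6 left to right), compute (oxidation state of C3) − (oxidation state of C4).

-2

C3: 3C, 1H → 0 − 1 = -1
C4: 3C, 1F → 0 + 1 = +1
Difference: -1 − (+1) = -2.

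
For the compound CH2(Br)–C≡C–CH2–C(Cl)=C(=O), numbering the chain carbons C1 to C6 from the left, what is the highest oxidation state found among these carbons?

Tallying each carbon's bonds:
C1: 1C, 2H, 1Br → 0 − 2 + 1 = -1
C2: 4C → 0 = 0
C3: 4C → 0 = 0
C4: 2C, 2H → 0 − 2 = -2
C5: 3C, 1Cl → 0 + 1 = +1
C6: 2C, 2O → 0 + 2 = +2
The highest value is +2.

+2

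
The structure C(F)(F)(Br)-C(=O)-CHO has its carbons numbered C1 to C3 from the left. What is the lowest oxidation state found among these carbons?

Tallying each carbon's bonds:
C1: 1C, 2F, 1Br → 0 + 2 + 1 = +3
C2: 2C, 2O → 0 + 2 = +2
C3: 1C, 1H, 2O → 0 − 1 + 2 = +1
The lowest value is +1.

+1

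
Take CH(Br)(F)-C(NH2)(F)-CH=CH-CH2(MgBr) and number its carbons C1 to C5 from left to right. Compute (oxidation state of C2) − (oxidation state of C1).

C2: 2C, 1N, 1F → 0 + 1 + 1 = +2
C1: 1C, 1H, 1F, 1Br → 0 − 1 + 1 + 1 = +1
Difference: +2 − (+1) = +1.

+1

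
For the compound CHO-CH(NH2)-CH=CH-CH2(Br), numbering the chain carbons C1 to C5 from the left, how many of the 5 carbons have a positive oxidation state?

1

Each bond to a more electronegative atom (O, N, halogen) counts +1, each bond to a less electronegative atom (H, metal, B, Si) counts −1, and each C–C bond counts 0. Tallying each carbon:
C1: 1C, 1H, 2O → 0 − 1 + 2 = +1
C2: 2C, 1H, 1N → 0 − 1 + 1 = 0
C3: 3C, 1H → 0 − 1 = -1
C4: 3C, 1H → 0 − 1 = -1
C5: 1C, 2H, 1Br → 0 − 2 + 1 = -1
1 carbon (C1) meets the condition.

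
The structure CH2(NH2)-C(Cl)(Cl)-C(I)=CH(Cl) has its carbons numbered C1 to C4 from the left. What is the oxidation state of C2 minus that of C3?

+1

C2: 2C, 2Cl → 0 + 2 = +2
C3: 3C, 1I → 0 + 1 = +1
Difference: +2 − (+1) = +1.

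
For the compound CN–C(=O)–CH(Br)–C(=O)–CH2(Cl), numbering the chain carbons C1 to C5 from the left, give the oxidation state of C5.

-1

C5 has one bond to C (0), one bond to H (-1), one bond to Cl (+1), one bond to H (-1).
Oxidation state = 0 − 1 + 1 − 1 = -1.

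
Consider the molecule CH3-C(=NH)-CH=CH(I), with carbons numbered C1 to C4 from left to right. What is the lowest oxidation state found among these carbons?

-3

Tallying each carbon's bonds:
C1: 1C, 3H → 0 − 3 = -3
C2: 2C, 2N → 0 + 2 = +2
C3: 3C, 1H → 0 − 1 = -1
C4: 2C, 1H, 1I → 0 − 1 + 1 = 0
The lowest value is -3.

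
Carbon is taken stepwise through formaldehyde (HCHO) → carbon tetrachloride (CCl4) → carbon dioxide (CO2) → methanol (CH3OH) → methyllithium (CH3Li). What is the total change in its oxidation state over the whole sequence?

Carbon oxidation states along the series — formaldehyde: 0, carbon tetrachloride: +4, carbon dioxide: +4, methanol: -2, methyllithium: -4.
Net change = -4 − (0) = -4.

-4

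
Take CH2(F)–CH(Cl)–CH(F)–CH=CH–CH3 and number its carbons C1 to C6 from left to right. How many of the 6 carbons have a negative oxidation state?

4

Assign +1 per bond to O/N/halogen, −1 per bond to H or an electropositive element, and 0 per bond to carbon. Tallying each carbon:
C1: 1C, 2H, 1F → 0 − 2 + 1 = -1
C2: 2C, 1H, 1Cl → 0 − 1 + 1 = 0
C3: 2C, 1H, 1F → 0 − 1 + 1 = 0
C4: 3C, 1H → 0 − 1 = -1
C5: 3C, 1H → 0 − 1 = -1
C6: 1C, 3H → 0 − 3 = -3
4 carbons (C1, C4, C5, C6) meet the condition.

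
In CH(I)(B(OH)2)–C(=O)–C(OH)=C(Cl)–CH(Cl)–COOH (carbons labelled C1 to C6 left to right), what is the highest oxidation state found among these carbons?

Tallying each carbon's bonds:
C1: 1C, 1H, 1I, 1B → 0 − 1 + 1 − 1 = -1
C2: 2C, 2O → 0 + 2 = +2
C3: 3C, 1O → 0 + 1 = +1
C4: 3C, 1Cl → 0 + 1 = +1
C5: 2C, 1H, 1Cl → 0 − 1 + 1 = 0
C6: 1C, 3O → 0 + 3 = +3
The highest value is +3.

+3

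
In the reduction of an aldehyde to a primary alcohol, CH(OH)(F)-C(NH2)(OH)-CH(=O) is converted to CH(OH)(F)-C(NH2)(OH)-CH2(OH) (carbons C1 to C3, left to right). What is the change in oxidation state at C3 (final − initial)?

Before: C3 has 1 bond to C, 1 bond to H, 2 bonds to O → oxidation state +1.
After: C3 has 1 bond to C, 2 bonds to H, 1 bond to O → oxidation state -1.
Δ = -1 − (+1) = -2, so this is a reduction at C3.

-2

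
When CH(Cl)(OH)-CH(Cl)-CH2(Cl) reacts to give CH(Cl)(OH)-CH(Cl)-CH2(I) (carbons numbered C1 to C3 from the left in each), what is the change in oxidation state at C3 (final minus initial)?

0

Before: C3 has 1 bond to C, 2 bonds to H, 1 bond to Cl → oxidation state -1.
After: C3 has 1 bond to C, 2 bonds to H, 1 bond to I → oxidation state -1.
Δ = -1 − (-1) = 0, so no net redox change at C3.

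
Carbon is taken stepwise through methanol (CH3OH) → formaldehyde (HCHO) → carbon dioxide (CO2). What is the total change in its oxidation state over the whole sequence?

+6

Carbon oxidation states along the series — methanol: -2, formaldehyde: 0, carbon dioxide: +4.
Net change = +4 − (-2) = +6.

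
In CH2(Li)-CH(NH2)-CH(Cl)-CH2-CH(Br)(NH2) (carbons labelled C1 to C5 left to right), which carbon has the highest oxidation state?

C5

Count +1 for every bond to an atom more electronegative than carbon and −1 for every bond to one less electronegative; C–C bonds are 0. Tallying each carbon:
C1: 1C, 2H, 1Li → 0 − 2 − 1 = -3
C2: 2C, 1H, 1N → 0 − 1 + 1 = 0
C3: 2C, 1H, 1Cl → 0 − 1 + 1 = 0
C4: 2C, 2H → 0 − 2 = -2
C5: 1C, 1H, 1N, 1Br → 0 − 1 + 1 + 1 = +1
The most oxidised carbon is C5 at +1.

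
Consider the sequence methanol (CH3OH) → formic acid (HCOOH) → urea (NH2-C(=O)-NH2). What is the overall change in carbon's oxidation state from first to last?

+6

Carbon oxidation states along the series — methanol: -2, formic acid: +2, urea: +4.
Net change = +4 − (-2) = +6.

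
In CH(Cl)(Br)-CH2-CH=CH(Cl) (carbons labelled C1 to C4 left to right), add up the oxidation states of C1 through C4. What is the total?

-2

Tallying each carbon's bonds:
C1: 1C, 1H, 1Cl, 1Br → 0 − 1 + 1 + 1 = +1
C2: 2C, 2H → 0 − 2 = -2
C3: 3C, 1H → 0 − 1 = -1
C4: 2C, 1H, 1Cl → 0 − 1 + 1 = 0
Sum = +1 − 2 − 1 + 0 = -2.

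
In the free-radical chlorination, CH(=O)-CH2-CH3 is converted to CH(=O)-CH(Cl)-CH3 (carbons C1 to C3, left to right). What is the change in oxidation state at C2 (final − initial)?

Before: C2 has 2 bonds to C, 2 bonds to H → oxidation state -2.
After: C2 has 2 bonds to C, 1 bond to H, 1 bond to Cl → oxidation state 0.
Δ = 0 − (-2) = +2, so this is an oxidation at C2.

+2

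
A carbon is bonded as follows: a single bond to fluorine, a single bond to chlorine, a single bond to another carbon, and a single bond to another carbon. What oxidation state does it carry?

The carbon has one bond to C (0), one bond to C (0), one bond to F (+1), one bond to Cl (+1).
Oxidation state = 0 + 0 + 1 + 1 = +2.

+2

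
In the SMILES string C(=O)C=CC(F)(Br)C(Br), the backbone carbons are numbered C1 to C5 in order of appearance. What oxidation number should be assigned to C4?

Assign +1 per bond to O/N/halogen, −1 per bond to H or an electropositive element, and 0 per bond to carbon.
C4 has one bond to C (0), one bond to C (0), one bond to F (+1), one bond to Br (+1).
Oxidation state = 0 + 0 + 1 + 1 = +2.

+2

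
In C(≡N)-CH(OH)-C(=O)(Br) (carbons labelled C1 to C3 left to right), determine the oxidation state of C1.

+3

Each bond to a more electronegative atom (O, N, halogen) counts +1, each bond to a less electronegative atom (H, metal, B, Si) counts −1, and each C–C bond counts 0.
C1 has one bond to C (0), a triple bond to N (3×+1 = +3).
Oxidation state = 0 + 3 = +3.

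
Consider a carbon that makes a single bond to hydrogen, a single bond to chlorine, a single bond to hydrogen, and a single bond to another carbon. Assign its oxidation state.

Assign +1 per bond to O/N/halogen, −1 per bond to H or an electropositive element, and 0 per bond to carbon.
The carbon has one bond to C (0), one bond to H (-1), one bond to H (-1), one bond to Cl (+1).
Oxidation state = 0 − 1 − 1 + 1 = -1.

-1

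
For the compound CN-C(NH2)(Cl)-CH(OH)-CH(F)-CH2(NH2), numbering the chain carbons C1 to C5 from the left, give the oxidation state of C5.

Assign +1 per bond to O/N/halogen, −1 per bond to H or an electropositive element, and 0 per bond to carbon.
C5 has one bond to C (0), one bond to H (-1), one bond to H (-1), one bond to N (+1).
Oxidation state = 0 − 1 − 1 + 1 = -1.

-1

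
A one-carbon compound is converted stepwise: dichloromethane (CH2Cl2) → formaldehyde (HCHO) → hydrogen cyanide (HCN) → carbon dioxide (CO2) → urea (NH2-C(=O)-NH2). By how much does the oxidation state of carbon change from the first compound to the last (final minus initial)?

Carbon oxidation states along the series — dichloromethane: 0, formaldehyde: 0, hydrogen cyanide: +2, carbon dioxide: +4, urea: +4.
Net change = +4 − (0) = +4.

+4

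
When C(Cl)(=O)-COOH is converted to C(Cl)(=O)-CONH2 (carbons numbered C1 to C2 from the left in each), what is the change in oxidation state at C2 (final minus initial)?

0

Before: C2 has 1 bond to C, 3 bonds to O → oxidation state +3.
After: C2 has 1 bond to C, 2 bonds to O, 1 bond to N → oxidation state +3.
Δ = +3 − (+3) = 0, so no net redox change at C2.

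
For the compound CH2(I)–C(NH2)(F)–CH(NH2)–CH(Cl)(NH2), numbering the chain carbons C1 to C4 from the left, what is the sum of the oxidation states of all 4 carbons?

+2

Each bond to a more electronegative atom (O, N, halogen) counts +1, each bond to a less electronegative atom (H, metal, B, Si) counts −1, and each C–C bond counts 0. Tallying each carbon:
C1: 1C, 2H, 1I → 0 − 2 + 1 = -1
C2: 2C, 1N, 1F → 0 + 1 + 1 = +2
C3: 2C, 1H, 1N → 0 − 1 + 1 = 0
C4: 1C, 1H, 1N, 1Cl → 0 − 1 + 1 + 1 = +1
Sum = -1 + 2 + 0 + 1 = +2.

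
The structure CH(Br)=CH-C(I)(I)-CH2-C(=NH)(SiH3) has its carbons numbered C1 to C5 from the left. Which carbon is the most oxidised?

Each bond to a more electronegative atom (O, N, halogen) counts +1, each bond to a less electronegative atom (H, metal, B, Si) counts −1, and each C–C bond counts 0. Tallying each carbon:
C1: 2C, 1H, 1Br → 0 − 1 + 1 = 0
C2: 3C, 1H → 0 − 1 = -1
C3: 2C, 2I → 0 + 2 = +2
C4: 2C, 2H → 0 − 2 = -2
C5: 1C, 2N, 1Si → 0 + 2 − 1 = +1
The most oxidised carbon is C3 at +2.

C3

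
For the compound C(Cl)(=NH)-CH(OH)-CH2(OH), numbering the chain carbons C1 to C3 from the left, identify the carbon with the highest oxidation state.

Tallying each carbon's bonds:
C1: 1C, 2N, 1Cl → 0 + 2 + 1 = +3
C2: 2C, 1H, 1O → 0 − 1 + 1 = 0
C3: 1C, 2H, 1O → 0 − 2 + 1 = -1
The most oxidised carbon is C1 at +3.

C1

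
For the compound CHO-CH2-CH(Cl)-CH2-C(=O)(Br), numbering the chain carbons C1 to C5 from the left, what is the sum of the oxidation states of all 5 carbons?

0

Bonds to more-electronegative neighbours contribute +1 each, bonds to H or metals contribute −1 each, and C–C bonds contribute 0. Tallying each carbon:
C1: 1C, 1H, 2O → 0 − 1 + 2 = +1
C2: 2C, 2H → 0 − 2 = -2
C3: 2C, 1H, 1Cl → 0 − 1 + 1 = 0
C4: 2C, 2H → 0 − 2 = -2
C5: 1C, 2O, 1Br → 0 + 2 + 1 = +3
Sum = +1 − 2 + 0 − 2 + 3 = 0.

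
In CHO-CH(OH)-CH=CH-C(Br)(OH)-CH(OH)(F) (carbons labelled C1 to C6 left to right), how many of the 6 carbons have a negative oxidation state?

2

Tallying each carbon's bonds:
C1: 1C, 1H, 2O → 0 − 1 + 2 = +1
C2: 2C, 1H, 1O → 0 − 1 + 1 = 0
C3: 3C, 1H → 0 − 1 = -1
C4: 3C, 1H → 0 − 1 = -1
C5: 2C, 1O, 1Br → 0 + 1 + 1 = +2
C6: 1C, 1H, 1O, 1F → 0 − 1 + 1 + 1 = +1
2 carbons (C3, C4) meet the condition.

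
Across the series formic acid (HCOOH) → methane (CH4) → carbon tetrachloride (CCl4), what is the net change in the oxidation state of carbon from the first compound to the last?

+2

Carbon oxidation states along the series — formic acid: +2, methane: -4, carbon tetrachloride: +4.
Net change = +4 − (+2) = +2.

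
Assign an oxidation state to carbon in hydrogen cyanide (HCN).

+2

Count +1 for every bond to an atom more electronegative than carbon and −1 for every bond to one less electronegative; C–C bonds are 0.
The carbon has one bond to H (-1), a triple bond to N (3×+1 = +3).
Oxidation state = -1 + 3 = +2.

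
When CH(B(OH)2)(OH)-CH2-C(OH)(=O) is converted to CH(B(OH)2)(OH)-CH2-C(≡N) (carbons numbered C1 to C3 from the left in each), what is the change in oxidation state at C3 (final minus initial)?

0

Before: C3 has 1 bond to C, 3 bonds to O → oxidation state +3.
After: C3 has 1 bond to C, 3 bonds to N → oxidation state +3.
Δ = +3 − (+3) = 0, so no net redox change at C3.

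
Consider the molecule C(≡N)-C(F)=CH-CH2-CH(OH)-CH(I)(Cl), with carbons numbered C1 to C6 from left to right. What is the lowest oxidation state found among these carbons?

-2

Tallying each carbon's bonds:
C1: 1C, 3N → 0 + 3 = +3
C2: 3C, 1F → 0 + 1 = +1
C3: 3C, 1H → 0 − 1 = -1
C4: 2C, 2H → 0 − 2 = -2
C5: 2C, 1H, 1O → 0 − 1 + 1 = 0
C6: 1C, 1H, 1Cl, 1I → 0 − 1 + 1 + 1 = +1
The lowest value is -2.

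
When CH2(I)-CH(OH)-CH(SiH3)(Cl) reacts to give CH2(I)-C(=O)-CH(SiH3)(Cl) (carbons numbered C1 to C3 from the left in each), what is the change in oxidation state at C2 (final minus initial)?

Before: C2 has 2 bonds to C, 1 bond to H, 1 bond to O → oxidation state 0.
After: C2 has 2 bonds to C, 2 bonds to O → oxidation state +2.
Δ = +2 − (0) = +2, so this is an oxidation at C2.

+2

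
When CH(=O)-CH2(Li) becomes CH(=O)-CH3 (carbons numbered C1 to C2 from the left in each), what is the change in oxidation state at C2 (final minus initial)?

0

Before: C2 has 1 bond to C, 2 bonds to H, 1 bond to Li → oxidation state -3.
After: C2 has 1 bond to C, 3 bonds to H → oxidation state -3.
Δ = -3 − (-3) = 0, so no net redox change at C2.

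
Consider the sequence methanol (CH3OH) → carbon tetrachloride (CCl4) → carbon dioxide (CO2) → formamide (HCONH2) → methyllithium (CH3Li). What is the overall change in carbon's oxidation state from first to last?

Carbon oxidation states along the series — methanol: -2, carbon tetrachloride: +4, carbon dioxide: +4, formamide: +2, methyllithium: -4.
Net change = -4 − (-2) = -2.

-2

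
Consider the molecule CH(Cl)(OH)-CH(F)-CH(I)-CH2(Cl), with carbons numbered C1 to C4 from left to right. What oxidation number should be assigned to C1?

C1 has one bond to C (0), one bond to Cl (+1), one bond to O (+1), one bond to H (-1).
Oxidation state = 0 + 1 + 1 − 1 = +1.

+1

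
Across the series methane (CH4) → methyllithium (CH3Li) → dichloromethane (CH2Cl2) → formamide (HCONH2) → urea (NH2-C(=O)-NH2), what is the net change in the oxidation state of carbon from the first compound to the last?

Carbon oxidation states along the series — methane: -4, methyllithium: -4, dichloromethane: 0, formamide: +2, urea: +4.
Net change = +4 − (-4) = +8.

+8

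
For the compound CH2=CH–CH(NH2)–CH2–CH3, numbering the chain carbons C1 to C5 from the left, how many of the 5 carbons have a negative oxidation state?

4

Assign +1 per bond to O/N/halogen, −1 per bond to H or an electropositive element, and 0 per bond to carbon. Tallying each carbon:
C1: 2C, 2H → 0 − 2 = -2
C2: 3C, 1H → 0 − 1 = -1
C3: 2C, 1H, 1N → 0 − 1 + 1 = 0
C4: 2C, 2H → 0 − 2 = -2
C5: 1C, 3H → 0 − 3 = -3
4 carbons (C1, C2, C4, C5) meet the condition.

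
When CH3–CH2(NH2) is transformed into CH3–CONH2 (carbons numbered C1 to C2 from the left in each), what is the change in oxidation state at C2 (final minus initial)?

Before: C2 has 1 bond to C, 2 bonds to H, 1 bond to N → oxidation state -1.
After: C2 has 1 bond to C, 2 bonds to O, 1 bond to N → oxidation state +3.
Δ = +3 − (-1) = +4, so this is an oxidation at C2.

+4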